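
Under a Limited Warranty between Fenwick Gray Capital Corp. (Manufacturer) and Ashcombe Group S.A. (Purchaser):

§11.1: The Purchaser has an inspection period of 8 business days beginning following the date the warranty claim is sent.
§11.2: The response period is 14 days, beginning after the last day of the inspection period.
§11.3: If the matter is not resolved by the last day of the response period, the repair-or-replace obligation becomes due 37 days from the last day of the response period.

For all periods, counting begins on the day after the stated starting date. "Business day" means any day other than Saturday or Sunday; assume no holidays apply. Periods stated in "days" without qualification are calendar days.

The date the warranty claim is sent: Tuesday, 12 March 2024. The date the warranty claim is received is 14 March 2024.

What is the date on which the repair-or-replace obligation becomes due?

The last day of the inspection period: counting 8 business days from Tuesday, 12 March 2024 (Mar 13, Mar 14, Mar 15, Mar 18, Mar 19, Mar 20, Mar 21, Mar 22, skipping weekends) reaches Friday, 22 March 2024.
The last day of the response period: 22 March 2024 + 14 days = 5 April 2024.
The date on which the repair-or-replace obligation becomes due: 37 calendar days after 5 April 2024 is 12 May 2024.

12 May 2024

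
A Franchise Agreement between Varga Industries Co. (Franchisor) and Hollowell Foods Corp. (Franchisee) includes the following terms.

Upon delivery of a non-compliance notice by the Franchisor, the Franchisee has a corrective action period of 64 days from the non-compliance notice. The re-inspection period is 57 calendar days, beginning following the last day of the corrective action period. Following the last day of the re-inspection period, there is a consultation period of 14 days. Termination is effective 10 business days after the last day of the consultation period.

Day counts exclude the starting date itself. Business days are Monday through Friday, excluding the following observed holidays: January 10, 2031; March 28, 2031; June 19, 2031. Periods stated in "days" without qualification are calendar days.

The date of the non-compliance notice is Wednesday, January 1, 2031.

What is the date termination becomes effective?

May 30, 2031

The last day of the corrective action period: 64 calendar days after January 1, 2031 is March 6, 2031.
The last day of the re-inspection period: 57 calendar days after March 6, 2031 is May 2, 2031.
Adding 14 calendar days to May 2, 2031 gives May 16, 2031, which is the last day of the consultation period.
The date termination becomes effective: 10 business days after Friday, May 16, 2031, skipping weekends — May 19, May 20, May 21, May 22, May 23, May 26, May 27, May 28, May 29, May 30 — lands on Friday, May 30, 2031.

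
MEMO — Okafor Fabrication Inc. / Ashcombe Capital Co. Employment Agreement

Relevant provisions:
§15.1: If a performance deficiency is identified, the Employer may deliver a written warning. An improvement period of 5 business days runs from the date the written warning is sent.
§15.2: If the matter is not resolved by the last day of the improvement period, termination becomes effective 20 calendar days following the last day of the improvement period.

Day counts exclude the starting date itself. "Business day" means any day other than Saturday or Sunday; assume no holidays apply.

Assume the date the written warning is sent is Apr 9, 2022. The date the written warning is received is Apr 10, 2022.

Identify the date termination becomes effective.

May 5, 2022

From Saturday, Apr 9, 2022, 5 business days (Apr 11, Apr 12, Apr 13, Apr 14, Apr 15, skipping weekends) brings us to Friday, Apr 15, 2022, which is the last day of the improvement period.
The date termination becomes effective: Apr 15, 2022 + 20 days = May 5, 2022.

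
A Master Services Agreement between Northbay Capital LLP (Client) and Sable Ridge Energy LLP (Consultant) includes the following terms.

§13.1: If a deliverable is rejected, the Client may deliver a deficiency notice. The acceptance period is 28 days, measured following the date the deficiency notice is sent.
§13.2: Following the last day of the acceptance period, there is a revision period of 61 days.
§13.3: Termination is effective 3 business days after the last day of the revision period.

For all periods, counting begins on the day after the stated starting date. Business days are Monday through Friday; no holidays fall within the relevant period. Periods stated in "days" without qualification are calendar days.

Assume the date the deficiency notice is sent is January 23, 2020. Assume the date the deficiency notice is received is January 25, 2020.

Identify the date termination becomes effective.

The last day of the acceptance period: January 23, 2020 + 28 days = February 20, 2020.
Adding 61 calendar days to February 20, 2020 gives April 21, 2020, which is the last day of the revision period.
The date termination becomes effective: counting 3 business days from Tuesday, April 21, 2020 (Apr 22, Apr 23, Apr 24, skipping weekends) reaches Friday, April 24, 2020.

April 24, 2020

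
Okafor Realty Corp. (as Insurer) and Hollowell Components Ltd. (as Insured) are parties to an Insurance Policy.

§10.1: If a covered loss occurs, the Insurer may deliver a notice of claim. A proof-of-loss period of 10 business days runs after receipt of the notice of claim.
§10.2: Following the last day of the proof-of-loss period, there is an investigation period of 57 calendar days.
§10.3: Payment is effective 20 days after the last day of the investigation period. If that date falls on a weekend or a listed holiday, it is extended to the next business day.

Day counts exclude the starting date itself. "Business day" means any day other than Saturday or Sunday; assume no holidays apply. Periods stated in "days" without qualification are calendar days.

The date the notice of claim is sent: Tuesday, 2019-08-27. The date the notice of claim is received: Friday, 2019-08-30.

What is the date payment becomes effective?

2019-11-29

From Friday, 2019-08-30, 10 business days (Sep 2, Sep 3, Sep 4, Sep 5, Sep 6, Sep 9, Sep 10, Sep 11, Sep 12, Sep 13, skipping weekends) brings us to Friday, 2019-09-13, which is the last day of the proof-of-loss period.
The last day of the investigation period: 2019-09-13 + 57 days = 2019-11-09.
The date payment becomes effective: 2019-11-09 + 20 days = 2019-11-29. 2019-11-29 is a Friday, so no roll-forward applies.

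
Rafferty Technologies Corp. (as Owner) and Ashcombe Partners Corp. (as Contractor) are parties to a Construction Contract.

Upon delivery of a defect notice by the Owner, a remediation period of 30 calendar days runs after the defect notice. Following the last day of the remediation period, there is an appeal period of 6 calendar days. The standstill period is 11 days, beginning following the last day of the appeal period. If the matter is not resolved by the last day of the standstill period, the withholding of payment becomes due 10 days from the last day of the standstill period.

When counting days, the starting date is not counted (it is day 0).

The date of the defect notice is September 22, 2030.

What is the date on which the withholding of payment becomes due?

Adding 30 calendar days to September 22, 2030 gives October 22, 2030, which is the last day of the remediation period.
The last day of the appeal period: 6 calendar days after October 22, 2030 is October 28, 2030.
The last day of the standstill period: 11 calendar days after October 28, 2030 is November 8, 2030.
The date on which the withholding of payment becomes due: November 8, 2030 + 10 days = November 18, 2030.

November 18, 2030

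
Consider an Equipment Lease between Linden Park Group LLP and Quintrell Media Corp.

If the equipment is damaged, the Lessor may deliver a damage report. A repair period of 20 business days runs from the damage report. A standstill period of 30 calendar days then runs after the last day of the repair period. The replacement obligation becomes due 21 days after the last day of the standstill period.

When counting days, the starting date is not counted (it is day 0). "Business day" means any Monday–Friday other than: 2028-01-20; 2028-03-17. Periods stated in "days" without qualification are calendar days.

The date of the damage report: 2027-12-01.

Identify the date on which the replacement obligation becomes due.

From Wednesday, 2027-12-01, 20 business days (Dec 2, Dec 3, Dec 6, Dec 7, …, Dec 27, Dec 28, Dec 29, skipping weekends) brings us to Wednesday, 2027-12-29, which is the last day of the repair period.
Adding 30 calendar days to 2027-12-29 gives 2028-01-28, which is the last day of the standstill period.
Adding 21 calendar days to 2028-01-28 gives 2028-02-18, which is the date on which the replacement obligation becomes due.

2028-02-18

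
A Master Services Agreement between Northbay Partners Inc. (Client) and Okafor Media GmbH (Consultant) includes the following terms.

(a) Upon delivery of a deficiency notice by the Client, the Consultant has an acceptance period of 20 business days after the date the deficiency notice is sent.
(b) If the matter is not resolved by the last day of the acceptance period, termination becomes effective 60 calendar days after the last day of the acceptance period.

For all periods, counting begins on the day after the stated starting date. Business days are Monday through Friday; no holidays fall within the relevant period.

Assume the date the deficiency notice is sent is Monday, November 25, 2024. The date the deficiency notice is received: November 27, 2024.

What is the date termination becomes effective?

February 21, 2025

The last day of the acceptance period: counting 20 business days from Monday, November 25, 2024 (Nov 26, Nov 27, Nov 28, Nov 29, …, Dec 19, Dec 20, Dec 23, skipping weekends) reaches Monday, December 23, 2024.
The date termination becomes effective: December 23, 2024 + 60 days = February 21, 2025.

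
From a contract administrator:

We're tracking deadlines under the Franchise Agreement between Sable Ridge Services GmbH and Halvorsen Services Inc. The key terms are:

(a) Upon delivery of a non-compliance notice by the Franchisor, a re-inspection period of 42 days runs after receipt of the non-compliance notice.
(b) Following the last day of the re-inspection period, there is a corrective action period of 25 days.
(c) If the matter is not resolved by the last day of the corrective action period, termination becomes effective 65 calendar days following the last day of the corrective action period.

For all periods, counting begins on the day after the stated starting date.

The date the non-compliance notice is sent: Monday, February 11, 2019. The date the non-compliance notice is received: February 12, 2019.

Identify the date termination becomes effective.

The last day of the re-inspection period: 42 calendar days after February 12, 2019 is March 26, 2019.
The last day of the corrective action period: March 26, 2019 + 25 days = April 20, 2019.
Adding 65 calendar days to April 20, 2019 gives June 24, 2019, which is the date termination becomes effective.

June 24, 2019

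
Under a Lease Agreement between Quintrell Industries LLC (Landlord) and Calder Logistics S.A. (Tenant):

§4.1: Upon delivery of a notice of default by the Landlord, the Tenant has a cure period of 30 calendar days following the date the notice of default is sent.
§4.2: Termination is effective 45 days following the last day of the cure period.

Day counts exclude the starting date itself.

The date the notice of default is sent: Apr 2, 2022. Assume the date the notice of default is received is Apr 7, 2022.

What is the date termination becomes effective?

The last day of the cure period: 30 calendar days after Apr 2, 2022 is May 2, 2022.
Adding 45 calendar days to May 2, 2022 gives Jun 16, 2022, which is the date termination becomes effective.

Jun 16, 2022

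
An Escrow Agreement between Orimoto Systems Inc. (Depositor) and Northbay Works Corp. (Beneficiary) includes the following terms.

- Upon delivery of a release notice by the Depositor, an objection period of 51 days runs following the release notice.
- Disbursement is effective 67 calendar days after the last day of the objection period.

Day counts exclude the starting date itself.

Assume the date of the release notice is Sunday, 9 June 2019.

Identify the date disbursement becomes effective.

Adding 51 calendar days to 9 June 2019 gives 30 July 2019, which is the last day of the objection period.
The date disbursement becomes effective: 67 calendar days after 30 July 2019 is 5 October 2019.

5 October 2019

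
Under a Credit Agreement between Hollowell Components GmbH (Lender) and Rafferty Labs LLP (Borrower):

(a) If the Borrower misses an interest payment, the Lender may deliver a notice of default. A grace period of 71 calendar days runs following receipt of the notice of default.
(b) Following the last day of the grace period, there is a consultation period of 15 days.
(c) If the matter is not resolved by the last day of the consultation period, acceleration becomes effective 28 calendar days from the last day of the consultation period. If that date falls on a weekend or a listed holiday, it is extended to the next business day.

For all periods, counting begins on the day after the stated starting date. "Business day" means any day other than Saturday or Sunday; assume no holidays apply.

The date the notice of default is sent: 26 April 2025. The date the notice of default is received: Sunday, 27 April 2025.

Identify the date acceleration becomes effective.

19 August 2025

The last day of the grace period: 71 calendar days after 27 April 2025 is 7 July 2025.
Adding 15 calendar days to 7 July 2025 gives 22 July 2025, which is the last day of the consultation period.
The date acceleration becomes effective: 28 calendar days after 22 July 2025 is 19 August 2025. 19 August 2025 is a Tuesday, so no roll-forward applies.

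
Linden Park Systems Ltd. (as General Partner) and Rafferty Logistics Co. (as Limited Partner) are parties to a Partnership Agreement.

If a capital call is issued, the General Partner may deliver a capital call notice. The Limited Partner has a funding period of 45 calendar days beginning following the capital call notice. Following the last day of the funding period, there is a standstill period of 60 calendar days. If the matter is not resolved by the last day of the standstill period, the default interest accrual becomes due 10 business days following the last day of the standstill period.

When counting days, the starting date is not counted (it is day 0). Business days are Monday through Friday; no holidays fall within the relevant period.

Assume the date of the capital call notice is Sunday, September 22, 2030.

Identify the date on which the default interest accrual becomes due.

The last day of the funding period: September 22, 2030 + 45 days = November 6, 2030.
The last day of the standstill period: 60 calendar days after November 6, 2030 is January 5, 2031.
The date on which the default interest accrual becomes due: 10 business days after Sunday, January 5, 2031, skipping weekends — Jan 6, Jan 7, Jan 8, Jan 9, Jan 10, Jan 13, Jan 14, Jan 15, Jan 16, Jan 17 — lands on Friday, January 17, 2031.

January 17, 2031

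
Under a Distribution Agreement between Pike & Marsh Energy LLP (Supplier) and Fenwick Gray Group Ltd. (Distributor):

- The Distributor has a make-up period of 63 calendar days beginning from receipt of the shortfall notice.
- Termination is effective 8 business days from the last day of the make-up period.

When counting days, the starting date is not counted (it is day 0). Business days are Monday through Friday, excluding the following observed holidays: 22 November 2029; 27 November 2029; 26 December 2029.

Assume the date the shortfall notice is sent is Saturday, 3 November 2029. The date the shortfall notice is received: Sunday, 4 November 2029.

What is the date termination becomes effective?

Adding 63 calendar days to 4 November 2029 gives 6 January 2030, which is the last day of the make-up period.
The date termination becomes effective: 8 business days after Sunday, 6 January 2030, skipping weekends — Jan 7, Jan 8, Jan 9, Jan 10, Jan 11, Jan 14, Jan 15, Jan 16 — lands on Wednesday, 16 January 2030.

16 January 2030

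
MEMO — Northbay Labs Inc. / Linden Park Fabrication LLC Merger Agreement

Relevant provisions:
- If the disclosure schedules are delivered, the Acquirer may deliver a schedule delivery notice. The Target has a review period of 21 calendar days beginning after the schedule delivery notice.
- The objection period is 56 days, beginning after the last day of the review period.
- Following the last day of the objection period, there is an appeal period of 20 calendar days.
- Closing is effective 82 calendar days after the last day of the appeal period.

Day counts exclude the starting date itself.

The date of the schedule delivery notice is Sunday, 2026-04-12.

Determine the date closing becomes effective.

2026-10-08

The last day of the review period: 2026-04-12 + 21 days = 2026-05-03.
The last day of the objection period: 56 calendar days after 2026-05-03 is 2026-06-28.
The last day of the appeal period: 2026-06-28 + 20 days = 2026-07-18.
The date closing becomes effective: 82 calendar days after 2026-07-18 is 2026-10-08.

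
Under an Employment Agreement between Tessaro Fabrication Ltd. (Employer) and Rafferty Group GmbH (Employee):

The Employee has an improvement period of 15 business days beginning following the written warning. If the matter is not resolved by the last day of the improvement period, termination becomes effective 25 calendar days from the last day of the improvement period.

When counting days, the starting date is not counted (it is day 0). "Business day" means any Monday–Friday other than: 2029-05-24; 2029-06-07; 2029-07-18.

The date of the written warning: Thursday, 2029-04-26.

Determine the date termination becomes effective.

The last day of the improvement period: 15 business days after Thursday, 2029-04-26, skipping weekends — Apr 27, Apr 30, May 1, May 2, …, May 15, May 16, May 17 — lands on Thursday, 2029-05-17.
The date termination becomes effective: 25 calendar days after 2029-05-17 is 2029-06-11.

2029-06-11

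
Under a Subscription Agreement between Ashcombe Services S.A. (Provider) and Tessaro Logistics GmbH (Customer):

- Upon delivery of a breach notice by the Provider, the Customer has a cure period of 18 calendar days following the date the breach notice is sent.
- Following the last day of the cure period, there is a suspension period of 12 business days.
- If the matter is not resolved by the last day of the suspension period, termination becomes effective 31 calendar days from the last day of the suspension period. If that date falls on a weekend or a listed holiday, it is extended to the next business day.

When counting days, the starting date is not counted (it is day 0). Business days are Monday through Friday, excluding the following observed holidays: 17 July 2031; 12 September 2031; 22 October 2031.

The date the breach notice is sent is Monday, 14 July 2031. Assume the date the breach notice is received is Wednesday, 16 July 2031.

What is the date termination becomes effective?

The last day of the cure period: 14 July 2031 + 18 days = 1 August 2031.
The last day of the suspension period: counting 12 business days from Friday, 1 August 2031 (Aug 4, Aug 5, Aug 6, Aug 7, …, Aug 15, Aug 18, Aug 19, skipping weekends) reaches Tuesday, 19 August 2031.
Adding 31 calendar days to 19 August 2031 gives 19 September 2031, which is the date termination becomes effective. 19 September 2031 is a Friday and is not a listed holiday, so no roll-forward applies.

19 September 2031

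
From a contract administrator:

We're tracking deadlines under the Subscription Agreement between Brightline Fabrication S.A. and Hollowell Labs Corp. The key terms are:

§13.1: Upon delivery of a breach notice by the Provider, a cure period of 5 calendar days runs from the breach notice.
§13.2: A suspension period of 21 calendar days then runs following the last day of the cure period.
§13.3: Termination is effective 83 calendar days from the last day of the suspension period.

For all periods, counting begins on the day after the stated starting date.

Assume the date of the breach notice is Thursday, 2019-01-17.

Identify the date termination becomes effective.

2019-05-06

Adding 5 calendar days to 2019-01-17 gives 2019-01-22, which is the last day of the cure period.
The last day of the suspension period: 2019-01-22 + 21 days = 2019-02-12.
The date termination becomes effective: 2019-02-12 + 83 days = 2019-05-06.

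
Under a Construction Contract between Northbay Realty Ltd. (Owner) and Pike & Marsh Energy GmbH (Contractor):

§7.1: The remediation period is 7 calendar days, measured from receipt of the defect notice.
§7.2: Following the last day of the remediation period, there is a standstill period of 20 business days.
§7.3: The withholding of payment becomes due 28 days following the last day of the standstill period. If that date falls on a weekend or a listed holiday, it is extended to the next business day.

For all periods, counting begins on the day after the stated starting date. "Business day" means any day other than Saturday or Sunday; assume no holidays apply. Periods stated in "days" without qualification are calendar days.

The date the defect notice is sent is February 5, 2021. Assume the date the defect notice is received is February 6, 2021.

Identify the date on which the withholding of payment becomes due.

The last day of the remediation period: 7 calendar days after February 6, 2021 is February 13, 2021.
The last day of the standstill period: 20 business days after Saturday, February 13, 2021, skipping weekends — Feb 15, Feb 16, Feb 17, Feb 18, …, Mar 10, Mar 11, Mar 12 — lands on Friday, March 12, 2021.
The date on which the withholding of payment becomes due: March 12, 2021 + 28 days = April 9, 2021. April 9, 2021 is a Friday, so no roll-forward applies.

April 9, 2021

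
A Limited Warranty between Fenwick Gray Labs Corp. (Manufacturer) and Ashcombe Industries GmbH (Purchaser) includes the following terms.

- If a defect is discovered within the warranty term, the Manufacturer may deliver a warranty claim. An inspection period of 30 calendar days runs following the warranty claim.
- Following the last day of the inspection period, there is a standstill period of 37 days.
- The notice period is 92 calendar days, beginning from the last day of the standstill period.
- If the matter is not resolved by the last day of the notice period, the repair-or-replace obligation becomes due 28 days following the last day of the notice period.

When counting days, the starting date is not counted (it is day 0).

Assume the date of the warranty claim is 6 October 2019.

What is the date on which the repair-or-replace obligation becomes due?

10 April 2020

The last day of the inspection period: 30 calendar days after 6 October 2019 is 5 November 2019.
The last day of the standstill period: 5 November 2019 + 37 days = 12 December 2019.
The last day of the notice period: 92 calendar days after 12 December 2019 is 13 March 2020.
The date on which the repair-or-replace obligation becomes due: 28 calendar days after 13 March 2020 is 10 April 2020.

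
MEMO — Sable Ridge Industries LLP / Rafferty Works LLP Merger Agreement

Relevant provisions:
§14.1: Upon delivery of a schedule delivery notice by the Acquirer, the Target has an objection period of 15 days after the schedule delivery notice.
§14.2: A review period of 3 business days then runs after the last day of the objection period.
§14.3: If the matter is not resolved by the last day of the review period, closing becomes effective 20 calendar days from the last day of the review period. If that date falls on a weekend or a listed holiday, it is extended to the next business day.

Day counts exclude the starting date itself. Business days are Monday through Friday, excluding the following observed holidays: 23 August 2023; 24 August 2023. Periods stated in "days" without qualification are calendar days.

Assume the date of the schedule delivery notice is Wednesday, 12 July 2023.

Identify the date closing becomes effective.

21 August 2023

The last day of the objection period: 15 calendar days after 12 July 2023 is 27 July 2023.
The last day of the review period: 3 business days after Thursday, 27 July 2023, skipping weekends — Jul 28, Jul 31, Aug 1 — lands on Tuesday, 1 August 2023.
The date closing becomes effective: 20 calendar days after 1 August 2023 is 21 August 2023. 21 August 2023 is a Monday and is not a listed holiday, so no roll-forward applies.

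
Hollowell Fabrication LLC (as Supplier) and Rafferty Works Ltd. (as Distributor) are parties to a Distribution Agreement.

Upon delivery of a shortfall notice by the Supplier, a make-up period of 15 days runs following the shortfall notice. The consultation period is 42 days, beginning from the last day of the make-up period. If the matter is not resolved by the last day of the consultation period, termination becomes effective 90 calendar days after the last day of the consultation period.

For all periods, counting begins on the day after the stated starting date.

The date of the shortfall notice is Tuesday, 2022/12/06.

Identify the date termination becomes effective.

2023/05/02

The last day of the make-up period: 2022/12/06 + 15 days = 2022/12/21.
Adding 42 calendar days to 2022/12/21 gives 2023/02/01, which is the last day of the consultation period.
The date termination becomes effective: 2023/02/01 + 90 days = 2023/05/02.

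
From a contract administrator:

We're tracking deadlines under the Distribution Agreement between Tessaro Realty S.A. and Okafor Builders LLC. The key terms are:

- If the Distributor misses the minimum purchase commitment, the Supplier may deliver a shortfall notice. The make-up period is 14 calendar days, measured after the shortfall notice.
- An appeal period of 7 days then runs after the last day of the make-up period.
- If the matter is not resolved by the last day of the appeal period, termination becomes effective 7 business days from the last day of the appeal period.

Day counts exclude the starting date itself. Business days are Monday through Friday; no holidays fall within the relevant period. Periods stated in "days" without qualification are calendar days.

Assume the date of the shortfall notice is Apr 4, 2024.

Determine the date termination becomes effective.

Adding 14 calendar days to Apr 4, 2024 gives Apr 18, 2024, which is the last day of the make-up period.
The last day of the appeal period: 7 calendar days after Apr 18, 2024 is Apr 25, 2024.
From Thursday, Apr 25, 2024, 7 business days (Apr 26, Apr 29, Apr 30, May 1, May 2, May 3, May 6, skipping weekends) brings us to Monday, May 6, 2024, which is the date termination becomes effective.

May 6, 2024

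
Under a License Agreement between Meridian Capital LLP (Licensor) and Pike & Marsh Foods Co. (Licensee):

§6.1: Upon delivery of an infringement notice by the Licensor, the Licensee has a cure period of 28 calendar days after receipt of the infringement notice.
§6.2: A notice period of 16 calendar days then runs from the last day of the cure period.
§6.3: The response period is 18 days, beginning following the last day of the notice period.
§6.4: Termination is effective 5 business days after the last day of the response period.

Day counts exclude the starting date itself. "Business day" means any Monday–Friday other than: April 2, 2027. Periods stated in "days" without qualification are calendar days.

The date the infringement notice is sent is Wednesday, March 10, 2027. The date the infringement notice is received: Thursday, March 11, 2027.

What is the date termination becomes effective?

May 19, 2027

The last day of the cure period: 28 calendar days after March 11, 2027 is April 8, 2027.
The last day of the notice period: 16 calendar days after April 8, 2027 is April 24, 2027.
The last day of the response period: 18 calendar days after April 24, 2027 is May 12, 2027.
The date termination becomes effective: counting 5 business days from Wednesday, May 12, 2027 (May 13, May 14, May 17, May 18, May 19, skipping weekends) reaches Wednesday, May 19, 2027.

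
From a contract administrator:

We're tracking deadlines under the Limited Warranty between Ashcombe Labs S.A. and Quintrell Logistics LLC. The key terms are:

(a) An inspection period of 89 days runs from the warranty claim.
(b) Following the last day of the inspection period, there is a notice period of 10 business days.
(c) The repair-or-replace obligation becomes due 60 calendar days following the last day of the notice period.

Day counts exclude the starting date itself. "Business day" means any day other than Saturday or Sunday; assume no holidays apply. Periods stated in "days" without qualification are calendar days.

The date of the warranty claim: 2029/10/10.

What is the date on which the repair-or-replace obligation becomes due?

The last day of the inspection period: 89 calendar days after 2029/10/10 is 2030/01/07.
The last day of the notice period: counting 10 business days from Monday, 2030/01/07 (Jan 8, Jan 9, Jan 10, Jan 11, Jan 14, Jan 15, Jan 16, Jan 17, Jan 18, Jan 21, skipping weekends) reaches Monday, 2030/01/21.
The date on which the repair-or-replace obligation becomes due: 60 calendar days after 2030/01/21 is 2030/03/22.

2030/03/22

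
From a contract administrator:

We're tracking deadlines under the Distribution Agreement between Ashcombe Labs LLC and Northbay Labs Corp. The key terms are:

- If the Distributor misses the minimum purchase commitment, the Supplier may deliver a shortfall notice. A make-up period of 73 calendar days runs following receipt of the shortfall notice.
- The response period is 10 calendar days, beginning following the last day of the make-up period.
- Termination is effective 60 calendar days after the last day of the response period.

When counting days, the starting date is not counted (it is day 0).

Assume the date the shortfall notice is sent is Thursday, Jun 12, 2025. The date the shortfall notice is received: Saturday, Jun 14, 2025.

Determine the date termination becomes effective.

Nov 4, 2025

The last day of the make-up period: Jun 14, 2025 + 73 days = Aug 26, 2025.
The last day of the response period: Aug 26, 2025 + 10 days = Sep 5, 2025.
The date termination becomes effective: Sep 5, 2025 + 60 days = Nov 4, 2025.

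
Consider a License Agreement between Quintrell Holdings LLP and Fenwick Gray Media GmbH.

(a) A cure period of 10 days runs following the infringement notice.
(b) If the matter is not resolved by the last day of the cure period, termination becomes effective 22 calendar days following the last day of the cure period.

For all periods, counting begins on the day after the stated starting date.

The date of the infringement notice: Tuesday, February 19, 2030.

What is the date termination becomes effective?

The last day of the cure period: 10 calendar days after February 19, 2030 is March 1, 2030.
The date termination becomes effective: March 1, 2030 + 22 days = March 23, 2030.

March 23, 2030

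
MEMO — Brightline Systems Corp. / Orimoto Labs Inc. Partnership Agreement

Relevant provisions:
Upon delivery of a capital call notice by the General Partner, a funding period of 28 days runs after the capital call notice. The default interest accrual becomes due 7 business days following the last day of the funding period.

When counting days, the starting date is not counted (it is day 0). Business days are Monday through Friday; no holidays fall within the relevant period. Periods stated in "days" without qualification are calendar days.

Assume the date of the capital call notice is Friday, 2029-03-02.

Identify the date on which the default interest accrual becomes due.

The last day of the funding period: 2029-03-02 + 28 days = 2029-03-30.
The date on which the default interest accrual becomes due: counting 7 business days from Friday, 2029-03-30 (Apr 2, Apr 3, Apr 4, Apr 5, Apr 6, Apr 9, Apr 10, skipping weekends) reaches Tuesday, 2029-04-10.

2029-04-10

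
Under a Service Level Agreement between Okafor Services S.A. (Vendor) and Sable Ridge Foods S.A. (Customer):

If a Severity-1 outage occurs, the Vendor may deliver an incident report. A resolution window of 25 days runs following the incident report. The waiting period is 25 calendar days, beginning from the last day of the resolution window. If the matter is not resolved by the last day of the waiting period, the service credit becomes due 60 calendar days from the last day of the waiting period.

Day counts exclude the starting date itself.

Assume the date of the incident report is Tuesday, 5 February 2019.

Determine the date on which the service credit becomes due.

26 May 2019

The last day of the resolution window: 25 calendar days after 5 February 2019 is 2 March 2019.
The last day of the waiting period: 2 March 2019 + 25 days = 27 March 2019.
Adding 60 calendar days to 27 March 2019 gives 26 May 2019, which is the date on which the service credit becomes due.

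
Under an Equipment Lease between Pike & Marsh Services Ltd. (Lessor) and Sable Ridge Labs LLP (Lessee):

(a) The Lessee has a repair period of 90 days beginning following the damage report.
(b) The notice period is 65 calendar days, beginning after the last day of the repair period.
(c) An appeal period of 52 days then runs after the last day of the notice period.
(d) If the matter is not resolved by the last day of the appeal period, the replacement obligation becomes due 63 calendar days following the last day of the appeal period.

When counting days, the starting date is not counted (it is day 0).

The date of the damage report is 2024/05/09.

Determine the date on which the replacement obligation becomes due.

2025/02/03

The last day of the repair period: 2024/05/09 + 90 days = 2024/08/07.
Adding 65 calendar days to 2024/08/07 gives 2024/10/11, which is the last day of the notice period.
Adding 52 calendar days to 2024/10/11 gives 2024/12/02, which is the last day of the appeal period.
The date on which the replacement obligation becomes due: 63 calendar days after 2024/12/02 is 2025/02/03.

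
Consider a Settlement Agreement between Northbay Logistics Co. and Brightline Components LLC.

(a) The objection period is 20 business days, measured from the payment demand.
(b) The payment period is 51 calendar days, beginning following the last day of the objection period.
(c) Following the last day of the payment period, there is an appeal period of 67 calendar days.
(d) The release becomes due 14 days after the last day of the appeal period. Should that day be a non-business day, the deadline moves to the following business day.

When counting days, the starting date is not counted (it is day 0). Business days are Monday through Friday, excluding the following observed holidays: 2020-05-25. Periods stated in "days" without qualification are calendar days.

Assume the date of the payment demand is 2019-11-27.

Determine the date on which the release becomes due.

From Wednesday, 2019-11-27, 20 business days (Nov 28, Nov 29, Dec 2, Dec 3, …, Dec 23, Dec 24, Dec 25, skipping weekends) brings us to Wednesday, 2019-12-25, which is the last day of the objection period.
The last day of the payment period: 51 calendar days after 2019-12-25 is 2020-02-14.
The last day of the appeal period: 67 calendar days after 2020-02-14 is 2020-04-21.
The date on which the release becomes due: 14 calendar days after 2020-04-21 is 2020-05-05. 2020-05-05 is a Tuesday and is not a listed holiday, so no roll-forward applies.

2020-05-05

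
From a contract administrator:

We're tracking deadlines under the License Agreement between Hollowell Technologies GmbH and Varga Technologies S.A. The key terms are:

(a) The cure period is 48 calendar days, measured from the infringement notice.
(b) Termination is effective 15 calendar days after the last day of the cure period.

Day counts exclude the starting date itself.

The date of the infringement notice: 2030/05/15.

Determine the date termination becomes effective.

2030/07/17

Adding 48 calendar days to 2030/05/15 gives 2030/07/02, which is the last day of the cure period.
Adding 15 calendar days to 2030/07/02 gives 2030/07/17, which is the date termination becomes effective.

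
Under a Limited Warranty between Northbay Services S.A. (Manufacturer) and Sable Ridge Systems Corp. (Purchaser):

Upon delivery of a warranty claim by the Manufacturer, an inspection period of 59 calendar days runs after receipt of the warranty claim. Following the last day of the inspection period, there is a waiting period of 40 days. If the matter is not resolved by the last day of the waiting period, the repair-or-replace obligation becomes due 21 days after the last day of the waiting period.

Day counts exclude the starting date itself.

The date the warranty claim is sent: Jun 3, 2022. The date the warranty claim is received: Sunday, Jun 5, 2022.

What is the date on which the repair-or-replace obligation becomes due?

Oct 3, 2022

Adding 59 calendar days to Jun 5, 2022 gives Aug 3, 2022, which is the last day of the inspection period.
Adding 40 calendar days to Aug 3, 2022 gives Sep 12, 2022, which is the last day of the waiting period.
The date on which the repair-or-replace obligation becomes due: 21 calendar days after Sep 12, 2022 is Oct 3, 2022.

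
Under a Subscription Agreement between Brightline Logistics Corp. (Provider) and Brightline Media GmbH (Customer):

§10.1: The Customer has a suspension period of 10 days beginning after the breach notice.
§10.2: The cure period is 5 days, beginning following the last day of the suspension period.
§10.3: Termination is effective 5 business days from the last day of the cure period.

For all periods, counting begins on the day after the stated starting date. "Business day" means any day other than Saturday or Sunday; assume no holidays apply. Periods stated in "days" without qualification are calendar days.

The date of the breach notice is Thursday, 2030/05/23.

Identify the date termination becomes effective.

Adding 10 calendar days to 2030/05/23 gives 2030/06/02, which is the last day of the suspension period.
The last day of the cure period: 5 calendar days after 2030/06/02 is 2030/06/07.
The date termination becomes effective: counting 5 business days from Friday, 2030/06/07 (Jun 10, Jun 11, Jun 12, Jun 13, Jun 14, skipping weekends) reaches Friday, 2030/06/14.

2030/06/14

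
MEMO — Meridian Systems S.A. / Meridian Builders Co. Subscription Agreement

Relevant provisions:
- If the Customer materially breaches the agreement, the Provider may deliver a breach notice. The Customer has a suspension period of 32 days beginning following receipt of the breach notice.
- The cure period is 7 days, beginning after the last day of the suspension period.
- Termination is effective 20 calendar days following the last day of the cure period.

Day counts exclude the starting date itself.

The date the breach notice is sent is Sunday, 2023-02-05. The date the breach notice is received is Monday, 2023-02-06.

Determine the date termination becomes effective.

The last day of the suspension period: 2023-02-06 + 32 days = 2023-03-10.
The last day of the cure period: 7 calendar days after 2023-03-10 is 2023-03-17.
Adding 20 calendar days to 2023-03-17 gives 2023-04-06, which is the date termination becomes effective.

2023-04-06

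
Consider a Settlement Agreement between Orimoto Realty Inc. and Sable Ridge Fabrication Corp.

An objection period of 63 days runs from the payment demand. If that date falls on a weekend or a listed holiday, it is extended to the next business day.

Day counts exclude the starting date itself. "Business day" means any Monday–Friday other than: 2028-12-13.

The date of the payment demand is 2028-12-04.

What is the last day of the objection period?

2029-02-05

Adding 63 calendar days to 2028-12-04 gives 2029-02-05, which is the last day of the objection period. 2029-02-05 is a Monday and is not a listed holiday, so no roll-forward applies.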